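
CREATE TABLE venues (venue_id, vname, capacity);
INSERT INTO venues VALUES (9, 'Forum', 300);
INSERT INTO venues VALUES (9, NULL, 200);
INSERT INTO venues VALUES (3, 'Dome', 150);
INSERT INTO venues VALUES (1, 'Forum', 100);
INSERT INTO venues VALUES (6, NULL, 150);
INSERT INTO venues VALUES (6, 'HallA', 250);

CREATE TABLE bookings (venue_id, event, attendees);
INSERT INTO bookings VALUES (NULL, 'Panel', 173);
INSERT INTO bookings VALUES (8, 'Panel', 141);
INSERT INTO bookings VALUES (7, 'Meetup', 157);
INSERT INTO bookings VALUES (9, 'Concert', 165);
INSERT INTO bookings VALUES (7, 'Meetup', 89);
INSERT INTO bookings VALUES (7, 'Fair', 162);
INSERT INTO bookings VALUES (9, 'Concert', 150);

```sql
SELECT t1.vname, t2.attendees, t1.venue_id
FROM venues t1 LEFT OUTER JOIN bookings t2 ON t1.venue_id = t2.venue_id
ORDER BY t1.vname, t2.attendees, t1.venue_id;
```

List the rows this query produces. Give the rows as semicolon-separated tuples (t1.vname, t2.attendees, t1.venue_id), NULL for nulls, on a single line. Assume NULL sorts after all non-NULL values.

(Dome, NULL, 3); (Forum, 150, 9); (Forum, 165, 9); (Forum, NULL, 1); (HallA, NULL, 6); (NULL, 150, 9); (NULL, 165, 9); (NULL, NULL, 6)

LEFT JOIN keeps every row from `venues`; unmatched rows get NULL for `bookings`'s columns.
Matching on t1.venue_id = t2.venue_id. A NULL in a compared column never satisfies the condition.
Matched pairs: 4; unmatched t1 rows kept: 4.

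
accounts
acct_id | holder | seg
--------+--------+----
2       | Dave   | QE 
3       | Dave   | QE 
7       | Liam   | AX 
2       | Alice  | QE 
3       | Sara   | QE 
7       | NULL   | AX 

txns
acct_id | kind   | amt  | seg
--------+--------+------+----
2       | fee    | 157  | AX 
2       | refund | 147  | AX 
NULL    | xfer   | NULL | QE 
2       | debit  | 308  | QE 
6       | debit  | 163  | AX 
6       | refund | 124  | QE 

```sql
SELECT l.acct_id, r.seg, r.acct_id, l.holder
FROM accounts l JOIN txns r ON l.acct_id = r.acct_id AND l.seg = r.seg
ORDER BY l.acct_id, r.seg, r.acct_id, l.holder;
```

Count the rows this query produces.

INNER JOIN keeps only pairs where the ON condition holds.
Matching on l.acct_id = r.acct_id AND l.seg = r.seg. A NULL in a compared column never satisfies the condition.
- acct_id=2, seg=QE: 1 matching r row(s), so 1 row(s) emitted.
- acct_id=3, seg=QE: no matching r row, dropped.
- acct_id=7, seg=AX: no matching r row, dropped.
- acct_id=2, seg=QE: 1 matching r row(s), so 1 row(s) emitted.
- acct_id=3, seg=QE: no matching r row, dropped.
- acct_id=7, seg=AX: no matching r row, dropped.
Total: 2 rows.

2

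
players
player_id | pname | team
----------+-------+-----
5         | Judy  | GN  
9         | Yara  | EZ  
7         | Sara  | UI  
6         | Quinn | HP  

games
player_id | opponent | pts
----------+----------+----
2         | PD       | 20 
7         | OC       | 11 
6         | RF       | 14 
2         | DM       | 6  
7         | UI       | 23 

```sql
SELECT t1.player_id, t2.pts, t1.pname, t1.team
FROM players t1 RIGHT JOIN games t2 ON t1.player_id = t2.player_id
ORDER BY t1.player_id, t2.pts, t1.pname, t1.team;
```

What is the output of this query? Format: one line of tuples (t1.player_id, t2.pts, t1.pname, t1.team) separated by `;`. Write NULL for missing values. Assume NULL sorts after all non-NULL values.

(6, 14, Quinn, HP); (7, 11, Sara, UI); (7, 23, Sara, UI); (NULL, 6, NULL, NULL); (NULL, 20, NULL, NULL)

RIGHT JOIN keeps every row from `games`; unmatched rows get NULL for `players`'s columns.
Matching on t1.player_id = t2.player_id.
- t1 (player_id=5) has no partner in t2.
- t1 (player_id=9) has no partner in t2.
- t1 (player_id=7) pairs with 2 row(s) of t2.
- t1 (player_id=6) pairs with 1 row(s) of t2.
- 2 row(s) from t2 found no t1 partner → padded with NULL.
After projecting and ordering:
t1.player_id | t2.pts | t1.pname | t1.team
6 | 14 | Quinn | HP
7 | 11 | Sara | UI
7 | 23 | Sara | UI
NULL | 6 | NULL | NULL
NULL | 20 | NULL | NULL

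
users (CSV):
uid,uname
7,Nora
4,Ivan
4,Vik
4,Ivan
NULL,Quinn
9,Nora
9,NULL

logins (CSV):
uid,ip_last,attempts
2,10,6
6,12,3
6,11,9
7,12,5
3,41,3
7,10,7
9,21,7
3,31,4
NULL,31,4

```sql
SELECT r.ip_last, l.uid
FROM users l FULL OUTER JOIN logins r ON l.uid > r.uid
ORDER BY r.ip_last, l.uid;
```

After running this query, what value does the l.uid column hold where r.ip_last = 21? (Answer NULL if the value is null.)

NULL

FULL OUTER JOIN keeps every row from both sides; unmatched rows get NULL for the other side's columns.
Matching on l.uid > r.uid. A NULL in a compared column never satisfies the condition.
- l[0] uid=7 → 5 match(es) in r → 5 row(s).
- l[1] uid=4 → 3 match(es) in r → 3 row(s).
- l[2] uid=4 → 3 match(es) in r → 3 row(s).
- l[3] uid=4 → 3 match(es) in r → 3 row(s).
- l[4] uid=NULL → no match; kept with NULLs on the r side.
- l[5] uid=9 → 7 match(es) in r → 7 row(s).
- l[6] uid=9 → 7 match(es) in r → 7 row(s).
- 2 r row(s) had no l match → kept, l columns NULL.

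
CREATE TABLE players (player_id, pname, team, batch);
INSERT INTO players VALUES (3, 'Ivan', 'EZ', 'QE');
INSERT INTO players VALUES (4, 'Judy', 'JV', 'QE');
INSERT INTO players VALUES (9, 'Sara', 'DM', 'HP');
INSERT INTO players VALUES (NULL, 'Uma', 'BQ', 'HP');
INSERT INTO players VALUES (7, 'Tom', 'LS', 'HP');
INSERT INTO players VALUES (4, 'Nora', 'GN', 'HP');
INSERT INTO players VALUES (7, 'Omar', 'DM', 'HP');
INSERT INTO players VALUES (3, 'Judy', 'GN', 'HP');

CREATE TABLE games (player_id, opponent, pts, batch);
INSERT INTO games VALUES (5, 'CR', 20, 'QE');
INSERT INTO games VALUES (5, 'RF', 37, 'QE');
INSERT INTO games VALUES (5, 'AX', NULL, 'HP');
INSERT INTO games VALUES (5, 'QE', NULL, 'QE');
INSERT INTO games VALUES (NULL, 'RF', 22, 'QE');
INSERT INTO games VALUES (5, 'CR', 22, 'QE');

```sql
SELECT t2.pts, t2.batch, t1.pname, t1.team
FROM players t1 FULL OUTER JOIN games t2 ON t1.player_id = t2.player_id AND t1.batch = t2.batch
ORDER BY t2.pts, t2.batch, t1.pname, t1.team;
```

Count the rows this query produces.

14

FULL OUTER JOIN keeps every row from both sides; unmatched rows get NULL for the other side's columns.
Matching on t1.player_id = t2.player_id AND t1.batch = t2.batch. A NULL in a compared column never satisfies the condition.
Matched pairs: 0; unmatched t1 rows kept: 8; unmatched t2 rows kept: 6.
Total: 0 matched + 14 padded = 14 rows.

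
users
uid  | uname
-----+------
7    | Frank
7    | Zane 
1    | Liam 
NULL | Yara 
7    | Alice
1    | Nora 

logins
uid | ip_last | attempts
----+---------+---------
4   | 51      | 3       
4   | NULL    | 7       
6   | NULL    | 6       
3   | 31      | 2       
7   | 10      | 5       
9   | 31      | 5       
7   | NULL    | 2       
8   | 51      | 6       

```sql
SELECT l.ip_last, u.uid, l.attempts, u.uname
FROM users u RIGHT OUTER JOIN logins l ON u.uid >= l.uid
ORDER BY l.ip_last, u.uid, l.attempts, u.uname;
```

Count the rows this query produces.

RIGHT JOIN keeps every row from `logins`; unmatched rows get NULL for `users`'s columns.
Matching on u.uid >= l.uid. A NULL in a compared column never satisfies the condition.
- uid=7: 6 matching l row(s), so 6 row(s) emitted.
- uid=7: 6 matching l row(s), so 6 row(s) emitted.
- uid=1: no matching l row.
- uid=NULL: no matching l row.
- uid=7: 6 matching l row(s), so 6 row(s) emitted.
- uid=1: no matching l row.
- 2 row(s) from l found no u partner → padded with NULL.
Total: 18 matched + 2 padded = 20 rows.

20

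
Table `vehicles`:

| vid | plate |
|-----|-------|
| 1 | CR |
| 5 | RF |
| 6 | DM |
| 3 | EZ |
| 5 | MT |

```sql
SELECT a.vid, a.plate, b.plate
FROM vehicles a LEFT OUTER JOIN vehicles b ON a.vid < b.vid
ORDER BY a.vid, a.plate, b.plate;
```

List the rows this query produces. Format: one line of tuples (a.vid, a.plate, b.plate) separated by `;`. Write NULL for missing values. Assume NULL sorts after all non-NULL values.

LEFT JOIN keeps every row from `vehicles a`; unmatched rows get NULL for `vehicles b`'s columns.
Matching on a.vid < b.vid.
Matched pairs: 9; unmatched a rows kept: 1.

(1, CR, DM); (1, CR, EZ); (1, CR, MT); (1, CR, RF); (3, EZ, DM); (3, EZ, MT); (3, EZ, RF); (5, MT, DM); (5, RF, DM); (6, DM, NULL)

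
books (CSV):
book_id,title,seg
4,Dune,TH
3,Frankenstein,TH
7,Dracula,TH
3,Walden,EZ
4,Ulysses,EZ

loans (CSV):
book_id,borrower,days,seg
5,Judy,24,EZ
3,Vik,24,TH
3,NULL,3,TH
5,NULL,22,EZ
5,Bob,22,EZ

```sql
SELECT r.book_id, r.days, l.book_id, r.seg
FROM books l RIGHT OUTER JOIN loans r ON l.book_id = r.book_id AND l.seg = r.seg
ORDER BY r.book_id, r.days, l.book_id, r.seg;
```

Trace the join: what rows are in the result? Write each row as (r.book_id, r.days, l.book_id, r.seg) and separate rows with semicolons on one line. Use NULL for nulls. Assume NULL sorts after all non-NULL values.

(3, 3, 3, TH); (3, 24, 3, TH); (5, 22, NULL, EZ); (5, 22, NULL, EZ); (5, 24, NULL, EZ)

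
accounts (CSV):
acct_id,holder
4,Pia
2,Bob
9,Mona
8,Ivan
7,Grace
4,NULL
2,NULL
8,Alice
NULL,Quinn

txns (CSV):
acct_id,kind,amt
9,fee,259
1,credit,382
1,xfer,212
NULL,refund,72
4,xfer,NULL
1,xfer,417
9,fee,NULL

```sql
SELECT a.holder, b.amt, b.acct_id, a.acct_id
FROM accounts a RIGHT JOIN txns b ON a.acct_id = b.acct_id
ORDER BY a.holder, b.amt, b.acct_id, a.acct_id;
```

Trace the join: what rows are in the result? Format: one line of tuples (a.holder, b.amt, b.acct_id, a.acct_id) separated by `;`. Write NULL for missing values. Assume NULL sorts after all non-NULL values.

(Mona, 259, 9, 9); (Mona, NULL, 9, 9); (Pia, NULL, 4, 4); (NULL, 72, NULL, NULL); (NULL, 212, 1, NULL); (NULL, 382, 1, NULL); (NULL, 417, 1, NULL); (NULL, NULL, 4, 4)

RIGHT JOIN keeps every row from `txns`; unmatched rows get NULL for `accounts`'s columns.
Matching on a.acct_id = b.acct_id. A NULL in a compared column never satisfies the condition.
Matched pairs: 4; unmatched b rows kept: 4.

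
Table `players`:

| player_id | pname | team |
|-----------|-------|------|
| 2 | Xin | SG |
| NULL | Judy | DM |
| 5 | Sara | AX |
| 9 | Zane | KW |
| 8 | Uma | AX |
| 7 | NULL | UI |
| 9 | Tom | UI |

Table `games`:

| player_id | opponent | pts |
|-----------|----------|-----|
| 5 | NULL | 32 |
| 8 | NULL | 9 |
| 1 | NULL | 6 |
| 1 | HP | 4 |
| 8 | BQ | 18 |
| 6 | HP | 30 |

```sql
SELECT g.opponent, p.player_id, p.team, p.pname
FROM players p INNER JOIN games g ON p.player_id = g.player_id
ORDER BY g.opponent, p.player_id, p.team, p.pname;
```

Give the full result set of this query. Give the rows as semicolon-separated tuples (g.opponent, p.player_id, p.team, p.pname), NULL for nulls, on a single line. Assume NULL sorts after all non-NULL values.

(BQ, 8, AX, Uma); (NULL, 5, AX, Sara); (NULL, 8, AX, Uma)

INNER JOIN keeps only pairs where the ON condition holds.
Matching on p.player_id = g.player_id. A NULL in a compared column never satisfies the condition.
Matched pairs: 3.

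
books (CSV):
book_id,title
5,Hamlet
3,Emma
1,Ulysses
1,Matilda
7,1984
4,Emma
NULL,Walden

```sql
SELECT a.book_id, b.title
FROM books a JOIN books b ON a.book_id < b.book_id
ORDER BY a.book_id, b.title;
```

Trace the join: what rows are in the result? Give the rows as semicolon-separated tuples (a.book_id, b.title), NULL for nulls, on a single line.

INNER JOIN keeps only pairs where the ON condition holds.
Matching on a.book_id < b.book_id. A NULL in a compared column never satisfies the condition.
- a (book_id=5) pairs with 1 row(s) of b.
- a (book_id=3) pairs with 3 row(s) of b.
- a (book_id=1) pairs with 4 row(s) of b.
- a (book_id=1) pairs with 4 row(s) of b.
- a (book_id=7) has no partner → excluded.
- a (book_id=4) pairs with 2 row(s) of b.
- a (book_id=NULL) has no partner → excluded.

(1, 1984); (1, 1984); (1, Emma); (1, Emma); (1, Emma); (1, Emma); (1, Hamlet); (1, Hamlet); (3, 1984); (3, Emma); (3, Hamlet); (4, 1984); (4, Hamlet); (5, 1984)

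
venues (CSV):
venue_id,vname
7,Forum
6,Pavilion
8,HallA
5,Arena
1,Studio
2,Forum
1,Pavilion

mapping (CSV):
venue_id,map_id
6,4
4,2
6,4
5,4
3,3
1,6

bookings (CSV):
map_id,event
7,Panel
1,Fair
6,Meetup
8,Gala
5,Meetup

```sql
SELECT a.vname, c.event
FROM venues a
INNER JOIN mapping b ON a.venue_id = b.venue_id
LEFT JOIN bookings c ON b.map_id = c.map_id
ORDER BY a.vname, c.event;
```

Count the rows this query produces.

Step 1 — a INNER JOIN b on venue_id → 5 row(s).
Then LEFT JOIN `bookings c` on map_id: each of those 5 rows is kept; rows whose b.map_id has no match in c get NULL for c's columns.
Result: 5 row(s).

5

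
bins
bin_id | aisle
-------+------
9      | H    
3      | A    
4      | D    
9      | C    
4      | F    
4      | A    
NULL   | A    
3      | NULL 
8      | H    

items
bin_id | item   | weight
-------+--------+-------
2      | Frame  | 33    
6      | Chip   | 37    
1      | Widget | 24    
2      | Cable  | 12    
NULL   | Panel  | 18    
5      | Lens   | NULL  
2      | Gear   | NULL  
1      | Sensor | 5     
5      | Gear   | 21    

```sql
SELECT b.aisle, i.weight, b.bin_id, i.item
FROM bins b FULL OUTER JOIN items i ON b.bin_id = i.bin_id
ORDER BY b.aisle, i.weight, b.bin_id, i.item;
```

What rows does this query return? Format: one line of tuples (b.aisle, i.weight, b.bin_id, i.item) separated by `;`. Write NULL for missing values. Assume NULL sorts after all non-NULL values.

FULL OUTER JOIN keeps every row from both sides; unmatched rows get NULL for the other side's columns.
Matching on b.bin_id = i.bin_id. A NULL in a compared column never satisfies the condition.
- b (bin_id=9) has no partner → padded with NULL.
- b (bin_id=3) has no partner → padded with NULL.
- b (bin_id=4) has no partner → padded with NULL.
- b (bin_id=9) has no partner → padded with NULL.
- b (bin_id=4) has no partner → padded with NULL.
- b (bin_id=4) has no partner → padded with NULL.
- b (bin_id=NULL) has no partner → padded with NULL.
- b (bin_id=3) has no partner → padded with NULL.
- b (bin_id=8) has no partner → padded with NULL.
- 9 i row(s) had no b match → kept, b columns NULL.

(A, NULL, 3, NULL); (A, NULL, 4, NULL); (A, NULL, NULL, NULL); (C, NULL, 9, NULL); (D, NULL, 4, NULL); (F, NULL, 4, NULL); (H, NULL, 8, NULL); (H, NULL, 9, NULL); (NULL, 5, NULL, Sensor); (NULL, 12, NULL, Cable); (NULL, 18, NULL, Panel); (NULL, 21, NULL, Gear); (NULL, 24, NULL, Widget); (NULL, 33, NULL, Frame); (NULL, 37, NULL, Chip); (NULL, NULL, 3, NULL); (NULL, NULL, NULL, Gear); (NULL, NULL, NULL, Lens)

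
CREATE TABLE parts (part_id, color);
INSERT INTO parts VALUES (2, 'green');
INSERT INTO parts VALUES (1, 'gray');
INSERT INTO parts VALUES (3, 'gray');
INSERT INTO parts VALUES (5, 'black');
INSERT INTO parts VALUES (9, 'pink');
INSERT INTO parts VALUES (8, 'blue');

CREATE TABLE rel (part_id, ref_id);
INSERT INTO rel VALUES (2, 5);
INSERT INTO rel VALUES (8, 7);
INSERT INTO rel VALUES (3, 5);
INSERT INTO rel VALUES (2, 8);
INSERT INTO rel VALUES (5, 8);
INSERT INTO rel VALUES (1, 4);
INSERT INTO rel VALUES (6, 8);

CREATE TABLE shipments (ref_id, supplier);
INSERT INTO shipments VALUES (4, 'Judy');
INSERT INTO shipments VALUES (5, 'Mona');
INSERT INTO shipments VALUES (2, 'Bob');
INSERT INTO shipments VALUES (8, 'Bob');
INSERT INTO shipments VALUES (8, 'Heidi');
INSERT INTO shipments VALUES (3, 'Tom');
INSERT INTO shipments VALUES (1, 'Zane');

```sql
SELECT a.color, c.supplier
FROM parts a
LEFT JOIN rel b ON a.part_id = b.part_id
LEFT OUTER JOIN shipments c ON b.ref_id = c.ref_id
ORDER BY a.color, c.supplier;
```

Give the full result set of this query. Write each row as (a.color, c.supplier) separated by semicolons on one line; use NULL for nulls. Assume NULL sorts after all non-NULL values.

Step 1 — a LEFT JOIN b on part_id → 7 row(s).
Then LEFT JOIN `shipments c` on ref_id: each of those 7 rows is kept; rows whose b.ref_id has no match in c get NULL for c's columns.

(black, Bob); (black, Heidi); (blue, NULL); (gray, Judy); (gray, Mona); (green, Bob); (green, Heidi); (green, Mona); (pink, NULL)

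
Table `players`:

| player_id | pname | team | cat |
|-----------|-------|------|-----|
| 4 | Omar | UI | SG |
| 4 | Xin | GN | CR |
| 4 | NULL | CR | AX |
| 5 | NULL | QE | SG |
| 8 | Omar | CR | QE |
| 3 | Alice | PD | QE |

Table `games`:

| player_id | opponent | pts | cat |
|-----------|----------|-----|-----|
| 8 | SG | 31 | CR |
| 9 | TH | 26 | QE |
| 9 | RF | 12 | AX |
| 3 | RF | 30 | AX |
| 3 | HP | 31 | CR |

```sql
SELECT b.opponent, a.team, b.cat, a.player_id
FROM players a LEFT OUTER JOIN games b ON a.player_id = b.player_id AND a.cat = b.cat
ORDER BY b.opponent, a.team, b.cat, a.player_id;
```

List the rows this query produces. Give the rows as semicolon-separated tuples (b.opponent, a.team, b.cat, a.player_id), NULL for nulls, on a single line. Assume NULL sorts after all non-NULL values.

(NULL, CR, NULL, 4); (NULL, CR, NULL, 8); (NULL, GN, NULL, 4); (NULL, PD, NULL, 3); (NULL, QE, NULL, 5); (NULL, UI, NULL, 4)

LEFT JOIN keeps every row from `players`; unmatched rows get NULL for `games`'s columns.
Matching on a.player_id = b.player_id AND a.cat = b.cat.
Matched pairs: 0; unmatched a rows kept: 6.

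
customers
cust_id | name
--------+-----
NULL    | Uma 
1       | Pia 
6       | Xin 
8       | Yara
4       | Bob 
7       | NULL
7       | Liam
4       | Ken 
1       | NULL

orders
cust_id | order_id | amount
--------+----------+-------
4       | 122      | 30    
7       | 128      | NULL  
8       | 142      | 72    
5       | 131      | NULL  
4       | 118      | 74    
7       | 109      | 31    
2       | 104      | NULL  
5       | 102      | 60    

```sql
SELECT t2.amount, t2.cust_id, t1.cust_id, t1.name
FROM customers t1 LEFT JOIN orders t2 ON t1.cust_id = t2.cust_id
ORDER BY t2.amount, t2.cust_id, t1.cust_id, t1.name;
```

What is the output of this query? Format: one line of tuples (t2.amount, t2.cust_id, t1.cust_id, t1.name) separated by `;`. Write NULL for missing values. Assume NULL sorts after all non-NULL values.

LEFT JOIN keeps every row from `customers`; unmatched rows get NULL for `orders`'s columns.
Matching on t1.cust_id = t2.cust_id. A NULL in a compared column never satisfies the condition.
- t1[0] cust_id=NULL → no match; kept with NULLs on the t2 side.
- t1[1] cust_id=1 → no match; kept with NULLs on the t2 side.
- t1[2] cust_id=6 → no match; kept with NULLs on the t2 side.
- t1[3] cust_id=8 → 1 match(es) in t2 → 1 row(s).
- t1[4] cust_id=4 → 2 match(es) in t2 → 2 row(s).
- t1[5] cust_id=7 → 2 match(es) in t2 → 2 row(s).
- t1[6] cust_id=7 → 2 match(es) in t2 → 2 row(s).
- t1[7] cust_id=4 → 2 match(es) in t2 → 2 row(s).
- t1[8] cust_id=1 → no match; kept with NULLs on the t2 side.

(30, 4, 4, Bob); (30, 4, 4, Ken); (31, 7, 7, Liam); (31, 7, 7, NULL); (72, 8, 8, Yara); (74, 4, 4, Bob); (74, 4, 4, Ken); (NULL, 7, 7, Liam); (NULL, 7, 7, NULL); (NULL, NULL, 1, Pia); (NULL, NULL, 1, NULL); (NULL, NULL, 6, Xin); (NULL, NULL, NULL, Uma)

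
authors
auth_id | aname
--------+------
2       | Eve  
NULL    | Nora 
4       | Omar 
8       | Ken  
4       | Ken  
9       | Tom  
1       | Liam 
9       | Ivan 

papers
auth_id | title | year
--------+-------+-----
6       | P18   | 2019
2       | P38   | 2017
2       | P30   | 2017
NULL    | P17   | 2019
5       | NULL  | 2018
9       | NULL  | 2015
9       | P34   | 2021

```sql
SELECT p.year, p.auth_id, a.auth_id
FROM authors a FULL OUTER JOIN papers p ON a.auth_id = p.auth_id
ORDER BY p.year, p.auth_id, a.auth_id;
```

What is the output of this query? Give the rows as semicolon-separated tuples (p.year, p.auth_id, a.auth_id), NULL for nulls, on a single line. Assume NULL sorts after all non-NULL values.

(2015, 9, 9); (2015, 9, 9); (2017, 2, 2); (2017, 2, 2); (2018, 5, NULL); (2019, 6, NULL); (2019, NULL, NULL); (2021, 9, 9); (2021, 9, 9); (NULL, NULL, 1); (NULL, NULL, 4); (NULL, NULL, 4); (NULL, NULL, 8); (NULL, NULL, NULL)

FULL OUTER JOIN keeps every row from both sides; unmatched rows get NULL for the other side's columns.
Matching on a.auth_id = p.auth_id. A NULL in a compared column never satisfies the condition.
Matched pairs: 6; unmatched a rows kept: 5; unmatched p rows kept: 3.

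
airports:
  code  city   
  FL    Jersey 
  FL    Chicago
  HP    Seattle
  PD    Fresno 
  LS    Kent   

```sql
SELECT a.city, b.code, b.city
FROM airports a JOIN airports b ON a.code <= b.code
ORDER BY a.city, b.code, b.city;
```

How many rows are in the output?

16

INNER JOIN keeps only pairs where the ON condition holds.
Matching on a.code <= b.code.
Matched pairs: 16.
Total: 16 rows.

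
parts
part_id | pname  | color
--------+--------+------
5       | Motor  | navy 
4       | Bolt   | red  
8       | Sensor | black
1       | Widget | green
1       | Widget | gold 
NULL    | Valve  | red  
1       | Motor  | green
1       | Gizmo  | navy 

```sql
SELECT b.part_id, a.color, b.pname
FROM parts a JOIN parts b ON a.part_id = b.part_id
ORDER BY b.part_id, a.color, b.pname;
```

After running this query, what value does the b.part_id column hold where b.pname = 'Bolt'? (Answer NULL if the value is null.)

INNER JOIN keeps only pairs where the ON condition holds.
Matching on a.part_id = b.part_id. A NULL in a compared column never satisfies the condition.
- a row (part_id=5): matches 1 b row(s) → 1 output row(s).
- a row (part_id=4): matches 1 b row(s) → 1 output row(s).
- a row (part_id=8): matches 1 b row(s) → 1 output row(s).
- a row (part_id=1): matches 4 b row(s) → 4 output row(s).
- a row (part_id=1): matches 4 b row(s) → 4 output row(s).
- a row (part_id=NULL): no match → dropped.
- a row (part_id=1): matches 4 b row(s) → 4 output row(s).
- a row (part_id=1): matches 4 b row(s) → 4 output row(s).

4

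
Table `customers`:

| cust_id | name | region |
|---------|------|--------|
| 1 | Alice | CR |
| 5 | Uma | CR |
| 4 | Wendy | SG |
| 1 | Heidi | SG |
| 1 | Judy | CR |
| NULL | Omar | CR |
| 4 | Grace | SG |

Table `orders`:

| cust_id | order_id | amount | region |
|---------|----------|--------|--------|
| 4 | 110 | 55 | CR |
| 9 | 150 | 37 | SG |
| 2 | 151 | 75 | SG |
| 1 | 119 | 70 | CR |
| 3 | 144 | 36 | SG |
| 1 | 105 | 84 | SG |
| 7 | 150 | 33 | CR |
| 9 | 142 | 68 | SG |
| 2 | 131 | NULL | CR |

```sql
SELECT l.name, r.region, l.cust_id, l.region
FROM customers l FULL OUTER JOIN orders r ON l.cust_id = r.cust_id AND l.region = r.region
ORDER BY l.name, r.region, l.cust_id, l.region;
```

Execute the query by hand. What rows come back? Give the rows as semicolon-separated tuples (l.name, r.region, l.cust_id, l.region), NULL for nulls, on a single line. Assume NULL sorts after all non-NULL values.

FULL OUTER JOIN keeps every row from both sides; unmatched rows get NULL for the other side's columns.
Matching on l.cust_id = r.cust_id AND l.region = r.region. A NULL in a compared column never satisfies the condition.
- l (cust_id=1, region=CR) pairs with 1 row(s) of r.
- l (cust_id=5, region=CR) has no partner → padded with NULL.
- l (cust_id=4, region=SG) has no partner → padded with NULL.
- l (cust_id=1, region=SG) pairs with 1 row(s) of r.
- l (cust_id=1, region=CR) pairs with 1 row(s) of r.
- l (cust_id=NULL, region=CR) has no partner → padded with NULL.
- l (cust_id=4, region=SG) has no partner → padded with NULL.
- plus 7 unmatched r row(s), each kept with NULL l columns.

(Alice, CR, 1, CR); (Grace, NULL, 4, SG); (Heidi, SG, 1, SG); (Judy, CR, 1, CR); (Omar, NULL, NULL, CR); (Uma, NULL, 5, CR); (Wendy, NULL, 4, SG); (NULL, CR, NULL, NULL); (NULL, CR, NULL, NULL); (NULL, CR, NULL, NULL); (NULL, SG, NULL, NULL); (NULL, SG, NULL, NULL); (NULL, SG, NULL, NULL); (NULL, SG, NULL, NULL)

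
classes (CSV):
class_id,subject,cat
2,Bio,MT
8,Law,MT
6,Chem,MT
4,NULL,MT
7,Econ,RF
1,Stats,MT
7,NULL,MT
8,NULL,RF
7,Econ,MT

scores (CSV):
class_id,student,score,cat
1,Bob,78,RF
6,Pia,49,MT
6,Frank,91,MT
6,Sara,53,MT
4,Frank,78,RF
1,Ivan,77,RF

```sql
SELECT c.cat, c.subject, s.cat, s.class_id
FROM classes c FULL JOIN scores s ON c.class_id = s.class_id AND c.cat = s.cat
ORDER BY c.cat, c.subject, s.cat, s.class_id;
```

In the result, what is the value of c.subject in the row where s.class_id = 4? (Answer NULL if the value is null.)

FULL OUTER JOIN keeps every row from both sides; unmatched rows get NULL for the other side's columns.
Matching on c.class_id = s.class_id AND c.cat = s.cat.
- c (class_id=2, cat=MT) has no partner → padded with NULL.
- c (class_id=8, cat=MT) has no partner → padded with NULL.
- c (class_id=6, cat=MT) pairs with 3 row(s) of s.
- c (class_id=4, cat=MT) has no partner → padded with NULL.
- c (class_id=7, cat=RF) has no partner → padded with NULL.
- c (class_id=1, cat=MT) has no partner → padded with NULL.
- c (class_id=7, cat=MT) has no partner → padded with NULL.
- c (class_id=8, cat=RF) has no partner → padded with NULL.
- c (class_id=7, cat=MT) has no partner → padded with NULL.
- 3 s row(s) had no c match → kept, c columns NULL.

NULL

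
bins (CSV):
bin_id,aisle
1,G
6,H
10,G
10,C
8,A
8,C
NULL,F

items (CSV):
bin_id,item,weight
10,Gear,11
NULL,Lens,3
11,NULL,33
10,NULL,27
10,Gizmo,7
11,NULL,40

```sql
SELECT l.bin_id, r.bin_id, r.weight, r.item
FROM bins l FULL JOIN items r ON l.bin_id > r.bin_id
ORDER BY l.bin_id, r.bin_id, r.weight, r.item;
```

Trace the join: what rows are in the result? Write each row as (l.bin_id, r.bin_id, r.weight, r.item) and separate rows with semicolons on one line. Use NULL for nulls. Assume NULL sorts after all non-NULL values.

(1, NULL, NULL, NULL); (6, NULL, NULL, NULL); (8, NULL, NULL, NULL); (8, NULL, NULL, NULL); (10, NULL, NULL, NULL); (10, NULL, NULL, NULL); (NULL, 10, 7, Gizmo); (NULL, 10, 11, Gear); (NULL, 10, 27, NULL); (NULL, 11, 33, NULL); (NULL, 11, 40, NULL); (NULL, NULL, 3, Lens); (NULL, NULL, NULL, NULL)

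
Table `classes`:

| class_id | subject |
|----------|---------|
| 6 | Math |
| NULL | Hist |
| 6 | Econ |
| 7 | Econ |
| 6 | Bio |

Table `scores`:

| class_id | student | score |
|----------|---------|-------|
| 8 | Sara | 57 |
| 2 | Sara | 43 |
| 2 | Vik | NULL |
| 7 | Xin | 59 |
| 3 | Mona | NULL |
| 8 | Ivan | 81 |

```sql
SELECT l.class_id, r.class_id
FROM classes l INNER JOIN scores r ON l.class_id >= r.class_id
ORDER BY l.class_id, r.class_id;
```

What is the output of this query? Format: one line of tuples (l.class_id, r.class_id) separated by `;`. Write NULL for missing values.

INNER JOIN keeps only pairs where the ON condition holds.
Matching on l.class_id >= r.class_id. A NULL in a compared column never satisfies the condition.
- l (class_id=6) pairs with 3 row(s) of r.
- l (class_id=NULL) has no partner → excluded.
- l (class_id=6) pairs with 3 row(s) of r.
- l (class_id=7) pairs with 4 row(s) of r.
- l (class_id=6) pairs with 3 row(s) of r.

(6, 2); (6, 2); (6, 2); (6, 2); (6, 2); (6, 2); (6, 3); (6, 3); (6, 3); (7, 2); (7, 2); (7, 3); (7, 7)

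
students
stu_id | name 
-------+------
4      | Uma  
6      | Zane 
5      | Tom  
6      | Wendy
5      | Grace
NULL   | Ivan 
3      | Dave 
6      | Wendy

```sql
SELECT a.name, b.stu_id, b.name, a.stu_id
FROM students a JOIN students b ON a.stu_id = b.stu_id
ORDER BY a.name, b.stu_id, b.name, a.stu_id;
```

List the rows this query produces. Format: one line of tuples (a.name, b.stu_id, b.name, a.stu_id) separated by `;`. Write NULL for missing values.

INNER JOIN keeps only pairs where the ON condition holds.
Matching on a.stu_id = b.stu_id. A NULL in a compared column never satisfies the condition.
Matched pairs: 15.

(Dave, 3, Dave, 3); (Grace, 5, Grace, 5); (Grace, 5, Tom, 5); (Tom, 5, Grace, 5); (Tom, 5, Tom, 5); (Uma, 4, Uma, 4); (Wendy, 6, Wendy, 6); (Wendy, 6, Wendy, 6); (Wendy, 6, Wendy, 6); (Wendy, 6, Wendy, 6); (Wendy, 6, Zane, 6); (Wendy, 6, Zane, 6); (Zane, 6, Wendy, 6); (Zane, 6, Wendy, 6); (Zane, 6, Zane, 6)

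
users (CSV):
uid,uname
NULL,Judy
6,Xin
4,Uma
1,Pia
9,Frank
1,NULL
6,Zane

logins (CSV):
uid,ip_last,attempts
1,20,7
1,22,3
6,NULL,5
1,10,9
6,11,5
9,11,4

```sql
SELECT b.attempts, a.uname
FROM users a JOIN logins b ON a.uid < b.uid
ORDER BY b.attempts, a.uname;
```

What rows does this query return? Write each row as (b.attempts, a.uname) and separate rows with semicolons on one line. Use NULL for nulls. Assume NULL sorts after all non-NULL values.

INNER JOIN keeps only pairs where the ON condition holds.
Matching on a.uid < b.uid. A NULL in a compared column never satisfies the condition.
Matched pairs: 11.

(4, Pia); (4, Uma); (4, Xin); (4, Zane); (4, NULL); (5, Pia); (5, Pia); (5, Uma); (5, Uma); (5, NULL); (5, NULL)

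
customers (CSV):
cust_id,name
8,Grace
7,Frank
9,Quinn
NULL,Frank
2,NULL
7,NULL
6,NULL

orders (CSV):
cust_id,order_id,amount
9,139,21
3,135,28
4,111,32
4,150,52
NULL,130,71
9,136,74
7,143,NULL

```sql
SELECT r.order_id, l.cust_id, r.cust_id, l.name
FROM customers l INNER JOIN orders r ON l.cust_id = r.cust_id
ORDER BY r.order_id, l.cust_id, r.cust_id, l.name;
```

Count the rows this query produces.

4

INNER JOIN keeps only pairs where the ON condition holds.
Matching on l.cust_id = r.cust_id. A NULL in a compared column never satisfies the condition.
- l row (cust_id=8): no match → dropped.
- l row (cust_id=7): matches 1 r row(s) → 1 output row(s).
- l row (cust_id=9): matches 2 r row(s) → 2 output row(s).
- l row (cust_id=NULL): no match → dropped.
- l row (cust_id=2): no match → dropped.
- l row (cust_id=7): matches 1 r row(s) → 1 output row(s).
- l row (cust_id=6): no match → dropped.
Total: 4 rows.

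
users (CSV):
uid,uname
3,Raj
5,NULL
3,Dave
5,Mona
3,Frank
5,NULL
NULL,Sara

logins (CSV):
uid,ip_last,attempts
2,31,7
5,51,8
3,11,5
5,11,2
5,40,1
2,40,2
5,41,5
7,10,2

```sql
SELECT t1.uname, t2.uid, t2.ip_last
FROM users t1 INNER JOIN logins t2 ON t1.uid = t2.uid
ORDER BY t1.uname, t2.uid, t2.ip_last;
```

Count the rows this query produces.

15

INNER JOIN keeps only pairs where the ON condition holds.
Matching on t1.uid = t2.uid. A NULL in a compared column never satisfies the condition.
- uid=3: 1 matching t2 row(s), so 1 row(s) emitted.
- uid=5: 4 matching t2 row(s), so 4 row(s) emitted.
- uid=3: 1 matching t2 row(s), so 1 row(s) emitted.
- uid=5: 4 matching t2 row(s), so 4 row(s) emitted.
- uid=3: 1 matching t2 row(s), so 1 row(s) emitted.
- uid=5: 4 matching t2 row(s), so 4 row(s) emitted.
- uid=NULL: no matching t2 row, dropped.
Total: 15 rows.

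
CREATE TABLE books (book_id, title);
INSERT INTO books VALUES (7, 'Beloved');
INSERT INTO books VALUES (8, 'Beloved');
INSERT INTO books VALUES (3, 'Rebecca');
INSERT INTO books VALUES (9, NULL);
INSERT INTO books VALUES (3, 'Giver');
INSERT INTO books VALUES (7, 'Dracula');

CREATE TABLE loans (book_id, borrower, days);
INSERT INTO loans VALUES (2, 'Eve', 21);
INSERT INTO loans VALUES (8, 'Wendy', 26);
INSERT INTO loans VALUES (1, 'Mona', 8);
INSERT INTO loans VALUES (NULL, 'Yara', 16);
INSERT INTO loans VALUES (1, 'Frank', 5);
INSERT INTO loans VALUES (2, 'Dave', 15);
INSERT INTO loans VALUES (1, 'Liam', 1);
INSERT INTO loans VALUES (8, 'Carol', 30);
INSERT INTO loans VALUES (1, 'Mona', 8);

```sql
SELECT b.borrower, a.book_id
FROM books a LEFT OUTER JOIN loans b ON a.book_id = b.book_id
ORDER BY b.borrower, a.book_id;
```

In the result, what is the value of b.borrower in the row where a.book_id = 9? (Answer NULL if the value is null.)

NULL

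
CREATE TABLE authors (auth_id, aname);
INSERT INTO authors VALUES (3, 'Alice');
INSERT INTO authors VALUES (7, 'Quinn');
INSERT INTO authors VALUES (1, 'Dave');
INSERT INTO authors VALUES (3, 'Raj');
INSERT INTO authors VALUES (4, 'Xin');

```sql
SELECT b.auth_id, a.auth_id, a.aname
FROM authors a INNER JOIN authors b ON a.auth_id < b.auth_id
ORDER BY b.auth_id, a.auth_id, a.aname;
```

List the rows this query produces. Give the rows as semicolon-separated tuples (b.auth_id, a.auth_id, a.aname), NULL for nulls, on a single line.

(3, 1, Dave); (3, 1, Dave); (4, 1, Dave); (4, 3, Alice); (4, 3, Raj); (7, 1, Dave); (7, 3, Alice); (7, 3, Raj); (7, 4, Xin)

INNER JOIN keeps only pairs where the ON condition holds.
Matching on a.auth_id < b.auth_id.
- auth_id=3: 2 matching b row(s), so 2 row(s) emitted.
- auth_id=7: no matching b row, dropped.
- auth_id=1: 4 matching b row(s), so 4 row(s) emitted.
- auth_id=3: 2 matching b row(s), so 2 row(s) emitted.
- auth_id=4: 1 matching b row(s), so 1 row(s) emitted.
After projecting and ordering:
b.auth_id | a.auth_id | a.aname
3 | 1 | Dave
3 | 1 | Dave
4 | 1 | Dave
4 | 3 | Alice
4 | 3 | Raj
7 | 1 | Dave
7 | 3 | Alice
7 | 3 | Raj
7 | 4 | Xin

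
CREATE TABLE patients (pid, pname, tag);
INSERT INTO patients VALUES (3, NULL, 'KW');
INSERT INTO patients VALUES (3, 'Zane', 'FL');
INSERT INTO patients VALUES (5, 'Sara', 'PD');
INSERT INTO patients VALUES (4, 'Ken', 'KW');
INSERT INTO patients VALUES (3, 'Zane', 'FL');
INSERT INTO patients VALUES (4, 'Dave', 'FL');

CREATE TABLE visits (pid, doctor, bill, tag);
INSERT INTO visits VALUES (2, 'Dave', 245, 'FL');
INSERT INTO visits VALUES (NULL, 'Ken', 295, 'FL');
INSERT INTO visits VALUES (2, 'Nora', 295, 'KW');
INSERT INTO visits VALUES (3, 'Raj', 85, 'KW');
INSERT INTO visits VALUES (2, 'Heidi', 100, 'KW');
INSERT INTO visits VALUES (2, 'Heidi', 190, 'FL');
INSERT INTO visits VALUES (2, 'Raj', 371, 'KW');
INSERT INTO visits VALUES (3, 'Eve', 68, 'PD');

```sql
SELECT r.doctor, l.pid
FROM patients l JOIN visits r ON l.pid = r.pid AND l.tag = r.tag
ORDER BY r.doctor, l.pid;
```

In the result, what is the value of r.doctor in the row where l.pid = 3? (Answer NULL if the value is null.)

INNER JOIN keeps only pairs where the ON condition holds.
Matching on l.pid = r.pid AND l.tag = r.tag. A NULL in a compared column never satisfies the condition.
- l row (pid=3, tag=KW): matches 1 r row(s) → 1 output row(s).
- l row (pid=3, tag=FL): no match → dropped.
- l row (pid=5, tag=PD): no match → dropped.
- l row (pid=4, tag=KW): no match → dropped.
- l row (pid=3, tag=FL): no match → dropped.
- l row (pid=4, tag=FL): no match → dropped.

Raj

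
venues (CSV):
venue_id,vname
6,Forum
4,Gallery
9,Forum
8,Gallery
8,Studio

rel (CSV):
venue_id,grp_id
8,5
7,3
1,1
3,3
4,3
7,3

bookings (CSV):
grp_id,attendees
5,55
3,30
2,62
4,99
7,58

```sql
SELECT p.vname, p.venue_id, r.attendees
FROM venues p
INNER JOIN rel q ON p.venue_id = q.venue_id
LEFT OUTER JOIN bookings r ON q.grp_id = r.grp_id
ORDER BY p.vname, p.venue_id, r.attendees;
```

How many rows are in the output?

Step 1 — p INNER JOIN q on venue_id → 3 row(s).
Then LEFT JOIN `bookings r` on grp_id: each of those 3 rows is kept; rows whose q.grp_id has no match in r get NULL for r's columns.
Result: 3 row(s).

3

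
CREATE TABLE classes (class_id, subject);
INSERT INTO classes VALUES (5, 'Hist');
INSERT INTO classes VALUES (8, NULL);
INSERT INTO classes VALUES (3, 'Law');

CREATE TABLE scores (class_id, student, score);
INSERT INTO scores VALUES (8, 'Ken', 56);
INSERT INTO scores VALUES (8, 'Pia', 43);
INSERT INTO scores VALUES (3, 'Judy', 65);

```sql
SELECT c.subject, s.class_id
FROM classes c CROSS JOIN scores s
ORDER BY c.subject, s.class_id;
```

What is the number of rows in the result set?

CROSS JOIN pairs every row of `classes` with every row of `scores`: 3 × 3 = 9 rows.

9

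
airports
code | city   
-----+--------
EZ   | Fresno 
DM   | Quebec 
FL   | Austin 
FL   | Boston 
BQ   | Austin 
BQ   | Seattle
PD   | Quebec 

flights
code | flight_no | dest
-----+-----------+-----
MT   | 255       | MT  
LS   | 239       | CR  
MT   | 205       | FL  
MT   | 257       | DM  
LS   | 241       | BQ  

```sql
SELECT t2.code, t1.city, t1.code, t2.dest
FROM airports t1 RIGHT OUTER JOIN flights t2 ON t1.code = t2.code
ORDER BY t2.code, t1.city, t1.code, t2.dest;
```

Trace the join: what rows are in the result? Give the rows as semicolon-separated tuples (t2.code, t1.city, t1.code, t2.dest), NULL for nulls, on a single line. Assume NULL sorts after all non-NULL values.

(LS, NULL, NULL, BQ); (LS, NULL, NULL, CR); (MT, NULL, NULL, DM); (MT, NULL, NULL, FL); (MT, NULL, NULL, MT)

RIGHT JOIN keeps every row from `flights`; unmatched rows get NULL for `airports`'s columns.
Matching on t1.code = t2.code.
- code=EZ: no matching t2 row.
- code=DM: no matching t2 row.
- code=FL: no matching t2 row.
- code=FL: no matching t2 row.
- code=BQ: no matching t2 row.
- code=BQ: no matching t2 row.
- code=PD: no matching t2 row.
- 5 t2 row(s) had no t1 match → kept, t1 columns NULL.
After projecting and ordering:
t2.code | t1.city | t1.code | t2.dest
LS | NULL | NULL | BQ
LS | NULL | NULL | CR
MT | NULL | NULL | DM
MT | NULL | NULL | FL
MT | NULL | NULL | MT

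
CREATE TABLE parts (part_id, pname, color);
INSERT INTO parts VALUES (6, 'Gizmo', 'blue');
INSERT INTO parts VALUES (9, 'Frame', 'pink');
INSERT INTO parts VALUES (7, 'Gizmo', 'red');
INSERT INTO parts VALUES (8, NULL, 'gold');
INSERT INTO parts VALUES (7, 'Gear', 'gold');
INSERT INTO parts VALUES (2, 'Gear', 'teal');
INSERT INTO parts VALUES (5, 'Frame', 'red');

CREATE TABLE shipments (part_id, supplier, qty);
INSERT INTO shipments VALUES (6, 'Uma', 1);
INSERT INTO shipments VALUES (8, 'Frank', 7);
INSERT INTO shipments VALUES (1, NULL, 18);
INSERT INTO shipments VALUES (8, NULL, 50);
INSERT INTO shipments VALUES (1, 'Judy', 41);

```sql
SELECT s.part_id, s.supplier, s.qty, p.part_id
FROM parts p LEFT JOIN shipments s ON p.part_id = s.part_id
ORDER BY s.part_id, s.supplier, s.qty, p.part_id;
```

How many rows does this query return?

8

LEFT JOIN keeps every row from `parts`; unmatched rows get NULL for `shipments`'s columns.
Matching on p.part_id = s.part_id.
- p[0] part_id=6 → 1 match(es) in s → 1 row(s).
- p[1] part_id=9 → no match; kept with NULLs on the s side.
- p[2] part_id=7 → no match; kept with NULLs on the s side.
- p[3] part_id=8 → 2 match(es) in s → 2 row(s).
- p[4] part_id=7 → no match; kept with NULLs on the s side.
- p[5] part_id=2 → no match; kept with NULLs on the s side.
- p[6] part_id=5 → no match; kept with NULLs on the s side.
Total: 3 matched + 5 padded = 8 rows.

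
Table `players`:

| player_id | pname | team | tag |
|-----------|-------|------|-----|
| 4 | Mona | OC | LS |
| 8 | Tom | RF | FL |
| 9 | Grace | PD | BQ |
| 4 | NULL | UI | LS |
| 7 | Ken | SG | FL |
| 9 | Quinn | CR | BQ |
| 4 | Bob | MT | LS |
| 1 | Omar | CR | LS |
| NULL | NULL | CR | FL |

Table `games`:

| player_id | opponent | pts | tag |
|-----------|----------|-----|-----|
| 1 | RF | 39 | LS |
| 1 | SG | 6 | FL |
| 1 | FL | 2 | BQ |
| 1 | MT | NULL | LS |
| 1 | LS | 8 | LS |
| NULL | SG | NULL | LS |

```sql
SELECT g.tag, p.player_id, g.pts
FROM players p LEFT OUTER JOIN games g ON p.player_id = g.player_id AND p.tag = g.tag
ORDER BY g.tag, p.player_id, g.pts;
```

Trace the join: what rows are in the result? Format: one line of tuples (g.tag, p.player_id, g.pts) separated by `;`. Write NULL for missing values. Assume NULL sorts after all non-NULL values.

LEFT JOIN keeps every row from `players`; unmatched rows get NULL for `games`'s columns.
Matching on p.player_id = g.player_id AND p.tag = g.tag. A NULL in a compared column never satisfies the condition.
- p row (player_id=4, tag=LS): no match → kept, g columns NULL.
- p row (player_id=8, tag=FL): no match → kept, g columns NULL.
- p row (player_id=9, tag=BQ): no match → kept, g columns NULL.
- p row (player_id=4, tag=LS): no match → kept, g columns NULL.
- p row (player_id=7, tag=FL): no match → kept, g columns NULL.
- p row (player_id=9, tag=BQ): no match → kept, g columns NULL.
- p row (player_id=4, tag=LS): no match → kept, g columns NULL.
- p row (player_id=1, tag=LS): matches 3 g row(s) → 3 output row(s).
- p row (player_id=NULL, tag=FL): no match → kept, g columns NULL.

(LS, 1, 8); (LS, 1, 39); (LS, 1, NULL); (NULL, 4, NULL); (NULL, 4, NULL); (NULL, 4, NULL); (NULL, 7, NULL); (NULL, 8, NULL); (NULL, 9, NULL); (NULL, 9, NULL); (NULL, NULL, NULL)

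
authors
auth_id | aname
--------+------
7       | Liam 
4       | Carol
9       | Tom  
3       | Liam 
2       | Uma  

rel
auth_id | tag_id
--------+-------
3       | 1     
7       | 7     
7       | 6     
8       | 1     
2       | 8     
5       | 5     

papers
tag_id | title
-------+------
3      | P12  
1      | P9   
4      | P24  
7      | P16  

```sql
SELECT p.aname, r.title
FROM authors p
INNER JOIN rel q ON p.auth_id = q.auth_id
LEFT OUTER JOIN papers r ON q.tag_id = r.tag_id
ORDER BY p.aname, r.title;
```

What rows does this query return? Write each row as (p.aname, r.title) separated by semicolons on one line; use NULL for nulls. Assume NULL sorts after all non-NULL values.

(Liam, P16); (Liam, P9); (Liam, NULL); (Uma, NULL)

Joins associate left-to-right: authors INNER JOIN rel on auth_id gives 4 intermediate row(s).
Then LEFT JOIN `papers r` on tag_id: each of those 4 rows is kept; rows whose q.tag_id has no match in r get NULL for r's columns.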